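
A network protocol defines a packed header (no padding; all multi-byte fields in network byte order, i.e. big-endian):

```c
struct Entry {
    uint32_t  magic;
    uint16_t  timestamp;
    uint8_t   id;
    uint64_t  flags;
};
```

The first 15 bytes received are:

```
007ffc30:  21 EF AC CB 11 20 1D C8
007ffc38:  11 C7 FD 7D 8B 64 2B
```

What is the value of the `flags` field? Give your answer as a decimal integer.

`flags` follows `magic` (4 B), `timestamp` (2 B), `id` (1 B), so it starts at offset 4 + 2 + 1 = 7 and occupies 8 bytes.
Bytes at offsets 7..14: C8 11 C7 FD 7D 8B 64 2B.
In big-endian order the high byte comes first in memory.
The bytes are already most-significant first: 0xC811C7FD7D8B642B.
0xC811C7FD7D8B642B = 14416523773736608811.

14416523773736608811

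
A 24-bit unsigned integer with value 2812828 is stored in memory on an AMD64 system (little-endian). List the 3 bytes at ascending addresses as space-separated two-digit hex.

9C EB 2A

2812828 in hexadecimal, padded to 24 bits, is 0x2AEB9C.
Split into bytes (most-significant first): 2A EB 9C.
Little-endian stores the least-significant byte at the lowest address.
So at ascending addresses the bytes are 9C EB 2A.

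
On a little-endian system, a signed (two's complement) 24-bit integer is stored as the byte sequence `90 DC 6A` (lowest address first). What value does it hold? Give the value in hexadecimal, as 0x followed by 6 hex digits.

0x6ADC90

Little-endian stores the least-significant byte at the lowest address.
Reassemble most-significant byte first: 6A DC 90 → 0x6ADC90.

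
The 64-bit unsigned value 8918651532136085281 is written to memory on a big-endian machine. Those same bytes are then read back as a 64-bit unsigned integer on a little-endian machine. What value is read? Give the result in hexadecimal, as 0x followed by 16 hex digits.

0x21F776C0506AC57B

8918651532136085281 in 64-bit hexadecimal is 0x7BC56A50C076F721.
Stored big-endian, the bytes at ascending addresses are 7B C5 6A 50 C0 76 F7 21.
Read back as little-endian, the first byte is least significant, giving 0x21F776C0506AC57B.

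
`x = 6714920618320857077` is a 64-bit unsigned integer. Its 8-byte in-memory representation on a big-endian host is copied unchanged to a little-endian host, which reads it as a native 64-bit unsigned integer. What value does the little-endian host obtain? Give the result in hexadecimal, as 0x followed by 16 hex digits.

6714920618320857077 in 64-bit hexadecimal is 0x5D3030B9A5F607F5.
Stored big-endian, the bytes at ascending addresses are 5D 30 30 B9 A5 F6 07 F5.
Read back as little-endian, the first byte is least significant, giving 0xF507F6A5B930305D.

0xF507F6A5B930305D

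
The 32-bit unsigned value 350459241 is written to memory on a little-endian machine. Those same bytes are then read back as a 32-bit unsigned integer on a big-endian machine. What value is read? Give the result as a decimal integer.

350459241 in 32-bit hexadecimal is 0x14E39569.
Stored little-endian, the bytes at ascending addresses are 69 95 E3 14.
Read back as big-endian, the last byte is least significant, giving 0x6995E314.
0x6995E314 = 1771430676.

1771430676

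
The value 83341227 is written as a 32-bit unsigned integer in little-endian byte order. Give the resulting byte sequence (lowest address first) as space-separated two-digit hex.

AB AF F7 04

83341227 in hexadecimal, padded to 32 bits, is 0x04F7AFAB.
Split into bytes (most-significant first): 04 F7 AF AB.
In little-endian order the low byte comes first in memory.
So at ascending addresses the bytes are AB AF F7 04.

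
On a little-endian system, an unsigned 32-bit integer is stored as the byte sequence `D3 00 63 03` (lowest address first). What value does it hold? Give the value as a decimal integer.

Little-endian: lowest address holds the least-significant byte.
Reassemble most-significant byte first: 03 63 00 D3 → 0x036300D3.
0x036300D3 = 56819923.

56819923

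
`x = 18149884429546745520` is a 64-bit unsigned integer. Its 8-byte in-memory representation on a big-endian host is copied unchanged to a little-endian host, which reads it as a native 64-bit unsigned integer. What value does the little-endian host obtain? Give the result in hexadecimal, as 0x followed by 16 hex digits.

0xB0EE86F9B957E1FB

18149884429546745520 in 64-bit hexadecimal is 0xFBE157B9F986EEB0.
Stored big-endian, the bytes at ascending addresses are FB E1 57 B9 F9 86 EE B0.
Read back as little-endian, the first byte is least significant, giving 0xB0EE86F9B957E1FB.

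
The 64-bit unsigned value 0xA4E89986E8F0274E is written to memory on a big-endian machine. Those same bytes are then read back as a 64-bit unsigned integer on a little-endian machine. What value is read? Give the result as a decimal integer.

5631734740531407012

Stored big-endian, the bytes at ascending addresses are A4 E8 99 86 E8 F0 27 4E.
Read back as little-endian, the first byte is least significant, giving 0x4E27F0E88699E8A4.
0x4E27F0E88699E8A4 = 5631734740531407012.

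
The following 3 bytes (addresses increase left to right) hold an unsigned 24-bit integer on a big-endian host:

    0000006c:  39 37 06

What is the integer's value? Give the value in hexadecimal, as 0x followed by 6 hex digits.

In big-endian order the high byte comes first in memory.
The bytes are already most-significant first: 0x393706.

0x393706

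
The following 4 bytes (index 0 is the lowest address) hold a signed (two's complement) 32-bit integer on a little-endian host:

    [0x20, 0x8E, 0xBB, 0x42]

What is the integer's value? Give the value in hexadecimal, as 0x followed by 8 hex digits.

0x42BB8E20

In little-endian order the low byte comes first in memory.
Reassemble most-significant byte first: 42 BB 8E 20 → 0x42BB8E20.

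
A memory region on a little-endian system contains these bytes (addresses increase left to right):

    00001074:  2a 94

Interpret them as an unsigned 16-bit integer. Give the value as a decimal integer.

37930

In little-endian order the low byte comes first in memory.
Reassemble most-significant byte first: 94 2A → 0x942A.
0x942A = 37930.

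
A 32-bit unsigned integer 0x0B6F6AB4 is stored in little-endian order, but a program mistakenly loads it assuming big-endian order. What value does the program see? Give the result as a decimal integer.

3026874123

Stored little-endian, the bytes at ascending addresses are B4 6A 6F 0B.
Read back as big-endian, the last byte is least significant, giving 0xB46A6F0B.
0xB46A6F0B = 3026874123.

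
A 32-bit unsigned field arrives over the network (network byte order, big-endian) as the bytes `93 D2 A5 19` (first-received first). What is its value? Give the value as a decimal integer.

Big-endian stores the most-significant byte at the lowest address.
The bytes are already most-significant first: 0x93D2A519.
0x93D2A519 = 2480055577.

2480055577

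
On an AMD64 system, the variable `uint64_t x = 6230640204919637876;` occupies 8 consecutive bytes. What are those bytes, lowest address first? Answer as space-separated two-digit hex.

74 87 80 49 41 AE 77 56

6230640204919637876 in hexadecimal, padded to 64 bits, is 0x5677AE4149808774.
Split into bytes (most-significant first): 56 77 AE 41 49 80 87 74.
Little-endian stores the least-significant byte at the lowest address.
So at ascending addresses the bytes are 74 87 80 49 41 AE 77 56.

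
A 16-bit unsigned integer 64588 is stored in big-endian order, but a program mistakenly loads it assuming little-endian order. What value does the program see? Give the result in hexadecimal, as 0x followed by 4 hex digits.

0x4CFC

64588 in 16-bit hexadecimal is 0xFC4C.
Stored big-endian, the bytes at ascending addresses are FC 4C.
Read back as little-endian, the first byte is least significant, giving 0x4CFC.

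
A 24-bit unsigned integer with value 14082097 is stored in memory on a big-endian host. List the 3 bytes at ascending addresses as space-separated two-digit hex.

D6 E0 31

14082097 in hexadecimal, padded to 24 bits, is 0xD6E031.
Split into bytes (most-significant first): D6 E0 31.
Big-endian stores the most-significant byte at the lowest address.
So the memory order matches the most-significant-first order: D6 E0 31.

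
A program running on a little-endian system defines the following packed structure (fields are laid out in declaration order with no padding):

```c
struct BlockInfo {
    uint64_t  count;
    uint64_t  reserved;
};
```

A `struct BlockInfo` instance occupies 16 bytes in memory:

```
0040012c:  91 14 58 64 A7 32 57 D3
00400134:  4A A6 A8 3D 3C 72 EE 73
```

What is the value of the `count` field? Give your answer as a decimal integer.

`count` is the first field, at byte offset 0, occupying 8 bytes.
Bytes at offsets 0..7: 91 14 58 64 A7 32 57 D3.
In little-endian order the low byte comes first in memory.
Reassemble most-significant byte first: D3 57 32 A7 64 58 14 91 → 0xD35732A764581491.
0xD35732A764581491 = 15228696359501042833.

15228696359501042833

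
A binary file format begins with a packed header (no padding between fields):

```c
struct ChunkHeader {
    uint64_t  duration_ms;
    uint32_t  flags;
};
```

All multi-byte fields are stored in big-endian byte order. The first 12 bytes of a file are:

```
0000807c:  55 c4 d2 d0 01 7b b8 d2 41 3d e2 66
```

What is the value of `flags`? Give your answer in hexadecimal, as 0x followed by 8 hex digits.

0x413DE266

`flags` follows `duration_ms` (8 bytes), so it starts at byte offset 8 and occupies 4 bytes.
Bytes at offsets 8..11: 41 3D E2 66.
Big-endian stores the most-significant byte at the lowest address.
The bytes are already most-significant first: 0x413DE266.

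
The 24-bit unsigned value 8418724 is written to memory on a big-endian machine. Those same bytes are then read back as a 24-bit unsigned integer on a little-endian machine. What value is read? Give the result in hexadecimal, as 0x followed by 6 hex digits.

0xA47580

8418724 in 24-bit hexadecimal is 0x8075A4.
Stored big-endian, the bytes at ascending addresses are 80 75 A4.
Read back as little-endian, the first byte is least significant, giving 0xA47580.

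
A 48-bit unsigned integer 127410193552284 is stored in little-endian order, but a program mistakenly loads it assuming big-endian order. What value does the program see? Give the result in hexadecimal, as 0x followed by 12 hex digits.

127410193552284 in 48-bit hexadecimal is 0x73E0FF53D39C.
Stored little-endian, the bytes at ascending addresses are 9C D3 53 FF E0 73.
Read back as big-endian, the last byte is least significant, giving 0x9CD353FFE073.

0x9CD353FFE073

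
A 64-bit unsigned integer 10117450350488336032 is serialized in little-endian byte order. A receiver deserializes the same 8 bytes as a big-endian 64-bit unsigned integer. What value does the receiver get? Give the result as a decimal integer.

11544557895419390092

10117450350488336032 in 64-bit hexadecimal is 0x8C68677D3D8236A0.
Stored little-endian, the bytes at ascending addresses are A0 36 82 3D 7D 67 68 8C.
Read back as big-endian, the last byte is least significant, giving 0xA036823D7D67688C.
0xA036823D7D67688C = 11544557895419390092.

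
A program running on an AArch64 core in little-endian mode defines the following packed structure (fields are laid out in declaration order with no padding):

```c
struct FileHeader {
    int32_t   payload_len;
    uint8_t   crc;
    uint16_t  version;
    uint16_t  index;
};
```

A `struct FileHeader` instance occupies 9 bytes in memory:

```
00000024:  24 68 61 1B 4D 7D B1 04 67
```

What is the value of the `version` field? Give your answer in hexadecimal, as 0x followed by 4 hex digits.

0xB17D

`version` follows `payload_len` (4 B), `crc` (1 B), so it starts at offset 4 + 1 = 5 and occupies 2 bytes.
Bytes at offsets 5..6: 7D B1.
Little-endian stores the least-significant byte at the lowest address.
Reassemble most-significant byte first: B1 7D → 0xB17D.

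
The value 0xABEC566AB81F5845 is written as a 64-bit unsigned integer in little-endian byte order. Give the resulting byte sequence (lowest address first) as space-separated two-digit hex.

45 58 1F B8 6A 56 EC AB

Split into bytes (most-significant first): AB EC 56 6A B8 1F 58 45.
Little-endian: lowest address holds the least-significant byte.
So at ascending addresses the bytes are 45 58 1F B8 6A 56 EC AB.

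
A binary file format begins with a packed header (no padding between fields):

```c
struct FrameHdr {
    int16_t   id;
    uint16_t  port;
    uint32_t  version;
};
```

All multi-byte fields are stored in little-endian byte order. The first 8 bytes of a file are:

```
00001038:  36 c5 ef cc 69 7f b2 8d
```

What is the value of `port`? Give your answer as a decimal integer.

`port` follows `id` (2 bytes), so it starts at byte offset 2 and occupies 2 bytes.
Bytes at offsets 2..3: EF CC.
Little-endian stores the least-significant byte at the lowest address.
Reassemble most-significant byte first: CC EF → 0xCCEF.
0xCCEF = 52463.

52463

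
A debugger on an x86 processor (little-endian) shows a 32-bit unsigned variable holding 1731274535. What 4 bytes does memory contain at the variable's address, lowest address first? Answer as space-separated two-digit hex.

1731274535 in hexadecimal, padded to 32 bits, is 0x67312727.
Split into bytes (most-significant first): 67 31 27 27.
In little-endian order the low byte comes first in memory.
So at ascending addresses the bytes are 27 27 31 67.

27 27 31 67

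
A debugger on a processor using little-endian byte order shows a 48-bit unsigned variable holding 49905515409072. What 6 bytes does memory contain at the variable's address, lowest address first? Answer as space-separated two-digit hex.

B0 AE 84 88 63 2D

49905515409072 in hexadecimal, padded to 48 bits, is 0x2D638884AEB0.
Split into bytes (most-significant first): 2D 63 88 84 AE B0.
Little-endian: lowest address holds the least-significant byte.
So at ascending addresses the bytes are B0 AE 84 88 63 2D.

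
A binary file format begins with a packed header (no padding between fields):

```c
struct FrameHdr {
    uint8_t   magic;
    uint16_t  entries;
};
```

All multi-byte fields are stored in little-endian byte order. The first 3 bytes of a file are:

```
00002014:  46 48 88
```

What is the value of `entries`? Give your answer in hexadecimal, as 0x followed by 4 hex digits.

`entries` follows `magic` (1 byte), so it starts at byte offset 1 and occupies 2 bytes.
Bytes at offsets 1..2: 48 88.
Little-endian stores the least-significant byte at the lowest address.
Reassemble most-significant byte first: 88 48 → 0x8848.

0x8848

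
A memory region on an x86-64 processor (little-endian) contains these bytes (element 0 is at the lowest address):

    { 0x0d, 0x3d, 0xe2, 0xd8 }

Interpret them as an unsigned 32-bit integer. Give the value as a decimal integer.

3638705421

Little-endian stores the least-significant byte at the lowest address.
Reassemble most-significant byte first: D8 E2 3D 0D → 0xD8E23D0D.
0xD8E23D0D = 3638705421.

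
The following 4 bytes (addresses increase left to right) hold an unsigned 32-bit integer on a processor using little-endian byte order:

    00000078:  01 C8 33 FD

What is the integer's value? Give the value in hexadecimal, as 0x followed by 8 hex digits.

Little-endian: lowest address holds the least-significant byte.
Reassemble most-significant byte first: FD 33 C8 01 → 0xFD33C801.

0xFD33C801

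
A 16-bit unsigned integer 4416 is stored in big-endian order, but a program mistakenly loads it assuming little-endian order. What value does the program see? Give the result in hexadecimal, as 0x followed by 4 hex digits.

0x4011

4416 in 16-bit hexadecimal is 0x1140.
Stored big-endian, the bytes at ascending addresses are 11 40.
Read back as little-endian, the first byte is least significant, giving 0x4011.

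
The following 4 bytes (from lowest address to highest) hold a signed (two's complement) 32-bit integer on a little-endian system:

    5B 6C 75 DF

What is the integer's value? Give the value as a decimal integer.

-545952677

Little-endian stores the least-significant byte at the lowest address.
Reassemble most-significant byte first: DF 75 6C 5B → 0xDF756C5B.
Top bit is set, so as a signed 32-bit value this is 0xDF756C5B − 2^32 = -545952677.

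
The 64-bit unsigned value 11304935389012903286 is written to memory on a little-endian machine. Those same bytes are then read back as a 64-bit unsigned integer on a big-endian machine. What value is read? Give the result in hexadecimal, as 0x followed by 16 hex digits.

0x7645DB16D732E39C

11304935389012903286 in 64-bit hexadecimal is 0x9CE332D716DB4576.
Stored little-endian, the bytes at ascending addresses are 76 45 DB 16 D7 32 E3 9C.
Read back as big-endian, the last byte is least significant, giving 0x7645DB16D732E39C.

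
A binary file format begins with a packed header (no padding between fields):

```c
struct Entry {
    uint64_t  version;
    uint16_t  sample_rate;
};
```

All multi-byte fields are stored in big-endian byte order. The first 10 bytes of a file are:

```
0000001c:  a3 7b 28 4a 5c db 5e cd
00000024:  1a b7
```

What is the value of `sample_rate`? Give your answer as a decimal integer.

`sample_rate` follows `version` (8 bytes), so it starts at byte offset 8 and occupies 2 bytes.
Bytes at offsets 8..9: 1A B7.
Big-endian: lowest address holds the most-significant byte.
The bytes are already most-significant first: 0x1AB7.
0x1AB7 = 6839.

6839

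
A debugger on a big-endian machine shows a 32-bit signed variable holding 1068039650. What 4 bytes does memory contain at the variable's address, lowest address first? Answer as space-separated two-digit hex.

3F A8 FD E2

1068039650 in hexadecimal, padded to 32 bits, is 0x3FA8FDE2.
Split into bytes (most-significant first): 3F A8 FD E2.
Big-endian: lowest address holds the most-significant byte.
So the memory order matches the most-significant-first order: 3F A8 FD E2.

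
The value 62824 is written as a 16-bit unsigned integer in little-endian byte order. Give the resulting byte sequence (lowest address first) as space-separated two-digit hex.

62824 in hexadecimal, padded to 16 bits, is 0xF568.
Split into bytes (most-significant first): F5 68.
Little-endian stores the least-significant byte at the lowest address.
So at ascending addresses the bytes are 68 F5.

68 F5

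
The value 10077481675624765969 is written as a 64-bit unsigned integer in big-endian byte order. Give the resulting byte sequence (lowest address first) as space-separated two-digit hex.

10077481675624765969 in hexadecimal, padded to 64 bits, is 0x8BDA6830F21F5A11.
Split into bytes (most-significant first): 8B DA 68 30 F2 1F 5A 11.
Big-endian: lowest address holds the most-significant byte.
So the memory order matches the most-significant-first order: 8B DA 68 30 F2 1F 5A 11.

8B DA 68 30 F2 1F 5A 11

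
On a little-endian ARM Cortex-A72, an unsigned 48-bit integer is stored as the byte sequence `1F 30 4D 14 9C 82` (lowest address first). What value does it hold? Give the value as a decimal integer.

143606867111967

In little-endian order the low byte comes first in memory.
Reassemble most-significant byte first: 82 9C 14 4D 30 1F → 0x829C144D301F.
0x829C144D301F = 143606867111967.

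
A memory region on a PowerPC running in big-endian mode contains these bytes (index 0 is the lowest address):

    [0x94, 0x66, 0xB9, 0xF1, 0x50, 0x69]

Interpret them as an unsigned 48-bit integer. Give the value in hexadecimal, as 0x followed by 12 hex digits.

Big-endian stores the most-significant byte at the lowest address.
The bytes are already most-significant first: 0x9466B9F15069.

0x9466B9F15069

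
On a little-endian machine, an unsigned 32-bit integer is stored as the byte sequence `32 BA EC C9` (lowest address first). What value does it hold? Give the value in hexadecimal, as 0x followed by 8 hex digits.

In little-endian order the low byte comes first in memory.
Reassemble most-significant byte first: C9 EC BA 32 → 0xC9ECBA32.

0xC9ECBA32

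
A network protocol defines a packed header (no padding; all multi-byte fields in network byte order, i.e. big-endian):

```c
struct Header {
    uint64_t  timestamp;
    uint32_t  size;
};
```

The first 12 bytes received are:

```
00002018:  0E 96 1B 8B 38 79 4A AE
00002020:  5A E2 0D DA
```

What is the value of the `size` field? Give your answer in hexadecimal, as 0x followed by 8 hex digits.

`size` follows `timestamp` (8 bytes), so it starts at byte offset 8 and occupies 4 bytes.
Bytes at offsets 8..11: 5A E2 0D DA.
Big-endian: lowest address holds the most-significant byte.
The bytes are already most-significant first: 0x5AE20DDA.

0x5AE20DDA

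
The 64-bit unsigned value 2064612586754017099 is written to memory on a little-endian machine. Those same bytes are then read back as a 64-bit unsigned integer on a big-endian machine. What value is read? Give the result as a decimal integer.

2064612586754017099 in 64-bit hexadecimal is 0x1CA6FA357846074B.
Stored little-endian, the bytes at ascending addresses are 4B 07 46 78 35 FA A6 1C.
Read back as big-endian, the last byte is least significant, giving 0x4B07467835FAA61C.
0x4B07467835FAA61C = 5406367359797208604.

5406367359797208604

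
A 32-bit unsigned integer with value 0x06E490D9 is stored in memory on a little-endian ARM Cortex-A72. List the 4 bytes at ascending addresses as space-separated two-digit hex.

Split into bytes (most-significant first): 06 E4 90 D9.
Little-endian stores the least-significant byte at the lowest address.
So at ascending addresses the bytes are D9 90 E4 06.

D9 90 E4 06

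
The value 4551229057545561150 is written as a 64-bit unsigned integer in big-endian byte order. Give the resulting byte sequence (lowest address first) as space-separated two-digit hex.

4551229057545561150 in hexadecimal, padded to 64 bits, is 0x3F2936B6E270643E.
Split into bytes (most-significant first): 3F 29 36 B6 E2 70 64 3E.
Big-endian: lowest address holds the most-significant byte.
So the memory order matches the most-significant-first order: 3F 29 36 B6 E2 70 64 3E.

3F 29 36 B6 E2 70 64 3E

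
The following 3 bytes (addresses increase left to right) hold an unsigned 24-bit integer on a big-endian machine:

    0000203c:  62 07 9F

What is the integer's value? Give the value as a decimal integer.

In big-endian order the high byte comes first in memory.
The bytes are already most-significant first: 0x62079F.
0x62079F = 6424479.

6424479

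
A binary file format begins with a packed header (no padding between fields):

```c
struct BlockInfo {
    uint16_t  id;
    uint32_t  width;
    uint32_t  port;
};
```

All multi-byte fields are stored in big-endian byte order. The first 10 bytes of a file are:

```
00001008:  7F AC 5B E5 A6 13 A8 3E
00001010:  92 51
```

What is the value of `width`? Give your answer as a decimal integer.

1541776915

`width` follows `id` (2 bytes), so it starts at byte offset 2 and occupies 4 bytes.
Bytes at offsets 2..5: 5B E5 A6 13.
Big-endian: lowest address holds the most-significant byte.
The bytes are already most-significant first: 0x5BE5A613.
0x5BE5A613 = 1541776915.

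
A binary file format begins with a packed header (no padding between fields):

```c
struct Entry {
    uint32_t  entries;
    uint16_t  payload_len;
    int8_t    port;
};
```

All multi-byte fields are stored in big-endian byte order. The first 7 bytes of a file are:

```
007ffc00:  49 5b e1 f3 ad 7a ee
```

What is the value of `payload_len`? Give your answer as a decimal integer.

`payload_len` follows `entries` (4 bytes), so it starts at byte offset 4 and occupies 2 bytes.
Bytes at offsets 4..5: AD 7A.
In big-endian order the high byte comes first in memory.
The bytes are already most-significant first: 0xAD7A.
0xAD7A = 44410.

44410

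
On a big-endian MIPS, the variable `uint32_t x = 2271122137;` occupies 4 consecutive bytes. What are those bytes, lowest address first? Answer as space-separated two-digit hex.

87 5E 92 D9

2271122137 in hexadecimal, padded to 32 bits, is 0x875E92D9.
Split into bytes (most-significant first): 87 5E 92 D9.
Big-endian: lowest address holds the most-significant byte.
So the memory order matches the most-significant-first order: 87 5E 92 D9.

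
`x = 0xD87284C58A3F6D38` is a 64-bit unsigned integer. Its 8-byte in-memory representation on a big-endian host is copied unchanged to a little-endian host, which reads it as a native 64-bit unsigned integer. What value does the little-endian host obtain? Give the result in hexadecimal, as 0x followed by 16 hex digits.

0x386D3F8AC58472D8

Stored big-endian, the bytes at ascending addresses are D8 72 84 C5 8A 3F 6D 38.
Read back as little-endian, the first byte is least significant, giving 0x386D3F8AC58472D8.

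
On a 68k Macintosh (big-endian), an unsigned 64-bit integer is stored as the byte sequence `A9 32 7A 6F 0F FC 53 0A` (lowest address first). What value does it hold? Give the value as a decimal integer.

In big-endian order the high byte comes first in memory.
The bytes are already most-significant first: 0xA9327A6F0FFC530A.
0xA9327A6F0FFC530A = 12191941758673507082.

12191941758673507082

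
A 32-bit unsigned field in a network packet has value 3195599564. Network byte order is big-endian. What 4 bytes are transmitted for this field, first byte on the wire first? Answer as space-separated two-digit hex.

3195599564 in hexadecimal, padded to 32 bits, is 0xBE78FACC.
Split into bytes (most-significant first): BE 78 FA CC.
Big-endian stores the most-significant byte at the lowest address.
So the memory order matches the most-significant-first order: BE 78 FA CC.

BE 78 FA CC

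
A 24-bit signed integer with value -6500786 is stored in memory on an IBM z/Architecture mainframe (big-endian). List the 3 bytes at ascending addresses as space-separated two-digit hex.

9C CE 4E

Two's complement of -6500786 in 24 bits: 6500786 = 0x6331B2; invert → 0x9CCE4D; add 1 → 0x9CCE4E.
Split into bytes (most-significant first): 9C CE 4E.
Big-endian stores the most-significant byte at the lowest address.
So the memory order matches the most-significant-first order: 9C CE 4E.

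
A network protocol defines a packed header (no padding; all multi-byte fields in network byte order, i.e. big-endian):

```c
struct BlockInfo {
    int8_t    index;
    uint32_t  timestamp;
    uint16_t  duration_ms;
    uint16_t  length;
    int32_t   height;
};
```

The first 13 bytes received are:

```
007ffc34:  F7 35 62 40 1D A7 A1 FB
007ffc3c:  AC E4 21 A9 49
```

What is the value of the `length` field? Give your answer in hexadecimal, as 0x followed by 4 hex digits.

0xFBAC

`length` follows `index` (1 B), `timestamp` (4 B), `duration_ms` (2 B), so it starts at offset 1 + 4 + 2 = 7 and occupies 2 bytes.
Bytes at offsets 7..8: FB AC.
Big-endian: lowest address holds the most-significant byte.
The bytes are already most-significant first: 0xFBAC.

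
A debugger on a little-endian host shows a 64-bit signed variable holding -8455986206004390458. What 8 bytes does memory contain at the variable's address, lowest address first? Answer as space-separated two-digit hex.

C6 55 81 ED 58 4D A6 8A

Two's complement of -8455986206004390458 in 64 bits: 8455986206004390458 = 0x7559B2A7127EAA3A; invert → 0x8AA64D58ED8155C5; add 1 → 0x8AA64D58ED8155C6.
Split into bytes (most-significant first): 8A A6 4D 58 ED 81 55 C6.
Little-endian: lowest address holds the least-significant byte.
So at ascending addresses the bytes are C6 55 81 ED 58 4D A6 8A.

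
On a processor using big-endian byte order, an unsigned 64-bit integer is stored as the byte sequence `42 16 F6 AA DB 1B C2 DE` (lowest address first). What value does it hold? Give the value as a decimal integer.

4762264869671781086

Big-endian stores the most-significant byte at the lowest address.
The bytes are already most-significant first: 0x4216F6AADB1BC2DE.
0x4216F6AADB1BC2DE = 4762264869671781086.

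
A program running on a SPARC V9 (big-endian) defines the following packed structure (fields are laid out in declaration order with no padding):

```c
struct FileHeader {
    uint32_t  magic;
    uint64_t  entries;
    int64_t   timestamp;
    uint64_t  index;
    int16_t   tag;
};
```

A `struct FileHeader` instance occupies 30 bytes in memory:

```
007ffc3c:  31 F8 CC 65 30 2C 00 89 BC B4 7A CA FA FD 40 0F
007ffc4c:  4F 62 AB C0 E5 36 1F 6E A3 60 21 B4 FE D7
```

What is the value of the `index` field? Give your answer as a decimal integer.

`index` follows `magic` (4 B), `entries` (8 B), `timestamp` (8 B), so it starts at offset 4 + 8 + 8 = 20 and occupies 8 bytes.
Bytes at offsets 20..27: E5 36 1F 6E A3 60 21 B4.
Big-endian stores the most-significant byte at the lowest address.
The bytes are already most-significant first: 0xE5361F6EA36021B4.
0xE5361F6EA36021B4 = 16516423243475722676.

16516423243475722676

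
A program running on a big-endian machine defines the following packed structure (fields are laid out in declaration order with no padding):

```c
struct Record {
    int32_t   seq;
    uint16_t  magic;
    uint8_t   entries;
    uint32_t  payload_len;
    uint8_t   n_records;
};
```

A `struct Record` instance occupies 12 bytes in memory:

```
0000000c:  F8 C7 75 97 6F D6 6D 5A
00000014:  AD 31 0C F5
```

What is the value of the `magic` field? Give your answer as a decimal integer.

`magic` follows `seq` (4 bytes), so it starts at byte offset 4 and occupies 2 bytes.
Bytes at offsets 4..5: 6F D6.
In big-endian order the high byte comes first in memory.
The bytes are already most-significant first: 0x6FD6.
0x6FD6 = 28630.

28630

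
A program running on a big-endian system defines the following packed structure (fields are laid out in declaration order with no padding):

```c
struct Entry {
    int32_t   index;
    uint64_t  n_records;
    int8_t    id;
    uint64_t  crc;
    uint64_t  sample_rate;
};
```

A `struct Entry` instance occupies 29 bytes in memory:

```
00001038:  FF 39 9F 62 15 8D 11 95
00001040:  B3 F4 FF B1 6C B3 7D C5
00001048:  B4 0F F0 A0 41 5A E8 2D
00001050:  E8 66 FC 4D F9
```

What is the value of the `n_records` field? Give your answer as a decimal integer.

1552916781179666353

`n_records` follows `index` (4 bytes), so it starts at byte offset 4 and occupies 8 bytes.
Bytes at offsets 4..11: 15 8D 11 95 B3 F4 FF B1.
Big-endian: lowest address holds the most-significant byte.
The bytes are already most-significant first: 0x158D1195B3F4FFB1.
0x158D1195B3F4FFB1 = 1552916781179666353.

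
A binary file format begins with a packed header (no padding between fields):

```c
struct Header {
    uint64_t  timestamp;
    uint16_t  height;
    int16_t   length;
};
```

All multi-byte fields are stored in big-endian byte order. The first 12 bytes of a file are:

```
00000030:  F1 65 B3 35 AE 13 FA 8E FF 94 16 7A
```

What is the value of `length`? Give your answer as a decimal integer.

5754

`length` follows `timestamp` (8 B), `height` (2 B), so it starts at offset 8 + 2 = 10 and occupies 2 bytes.
Bytes at offsets 10..11: 16 7A.
Big-endian stores the most-significant byte at the lowest address.
The bytes are already most-significant first: 0x167A.
0x167A = 5754.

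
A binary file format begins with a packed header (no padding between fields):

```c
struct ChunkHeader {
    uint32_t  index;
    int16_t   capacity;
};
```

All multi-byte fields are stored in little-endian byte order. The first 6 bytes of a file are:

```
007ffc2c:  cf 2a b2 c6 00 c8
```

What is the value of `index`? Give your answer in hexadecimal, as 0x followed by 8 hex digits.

0xC6B22ACF

`index` is the first field, at byte offset 0, occupying 4 bytes.
Bytes at offsets 0..3: CF 2A B2 C6.
Little-endian stores the least-significant byte at the lowest address.
Reassemble most-significant byte first: C6 B2 2A CF → 0xC6B22ACF.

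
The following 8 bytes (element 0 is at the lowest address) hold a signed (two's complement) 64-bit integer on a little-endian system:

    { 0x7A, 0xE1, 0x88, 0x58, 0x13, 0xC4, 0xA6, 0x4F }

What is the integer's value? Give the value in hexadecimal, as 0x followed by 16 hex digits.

Little-endian stores the least-significant byte at the lowest address.
Reassemble most-significant byte first: 4F A6 C4 13 58 88 E1 7A → 0x4FA6C4135888E17A.

0x4FA6C4135888E17A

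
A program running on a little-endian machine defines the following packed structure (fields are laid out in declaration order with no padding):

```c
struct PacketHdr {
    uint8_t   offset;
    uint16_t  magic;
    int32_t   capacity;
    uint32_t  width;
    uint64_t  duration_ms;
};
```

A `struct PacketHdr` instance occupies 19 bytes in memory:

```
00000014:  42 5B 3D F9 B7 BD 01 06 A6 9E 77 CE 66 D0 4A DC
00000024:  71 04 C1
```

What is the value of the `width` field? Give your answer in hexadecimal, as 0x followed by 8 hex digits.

0x779EA606

`width` follows `offset` (1 B), `magic` (2 B), `capacity` (4 B), so it starts at offset 1 + 2 + 4 = 7 and occupies 4 bytes.
Bytes at offsets 7..10: 06 A6 9E 77.
Little-endian stores the least-significant byte at the lowest address.
Reassemble most-significant byte first: 77 9E A6 06 → 0x779EA606.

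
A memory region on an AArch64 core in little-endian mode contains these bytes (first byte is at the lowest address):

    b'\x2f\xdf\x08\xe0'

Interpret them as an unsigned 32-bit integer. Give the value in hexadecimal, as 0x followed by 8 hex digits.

In little-endian order the low byte comes first in memory.
Reassemble most-significant byte first: E0 08 DF 2F → 0xE008DF2F.

0xE008DF2F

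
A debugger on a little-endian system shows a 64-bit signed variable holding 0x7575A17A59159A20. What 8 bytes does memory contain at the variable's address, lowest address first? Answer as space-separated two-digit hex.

20 9A 15 59 7A A1 75 75

Split into bytes (most-significant first): 75 75 A1 7A 59 15 9A 20.
Little-endian: lowest address holds the least-significant byte.
So at ascending addresses the bytes are 20 9A 15 59 7A A1 75 75.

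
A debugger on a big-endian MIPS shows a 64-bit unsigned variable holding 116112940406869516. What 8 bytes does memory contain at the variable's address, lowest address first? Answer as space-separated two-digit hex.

01 9C 84 1A A6 C7 0E 0C

116112940406869516 in hexadecimal, padded to 64 bits, is 0x019C841AA6C70E0C.
Split into bytes (most-significant first): 01 9C 84 1A A6 C7 0E 0C.
In big-endian order the high byte comes first in memory.
So the memory order matches the most-significant-first order: 01 9C 84 1A A6 C7 0E 0C.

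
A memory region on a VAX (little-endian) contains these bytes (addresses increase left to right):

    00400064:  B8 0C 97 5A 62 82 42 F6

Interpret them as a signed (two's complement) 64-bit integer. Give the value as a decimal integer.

-701855232978121544

In little-endian order the low byte comes first in memory.
Reassemble most-significant byte first: F6 42 82 62 5A 97 0C B8 → 0xF64282625A970CB8.
Top bit is set, so as a signed 64-bit value this is 0xF64282625A970CB8 − 2^64 = -701855232978121544.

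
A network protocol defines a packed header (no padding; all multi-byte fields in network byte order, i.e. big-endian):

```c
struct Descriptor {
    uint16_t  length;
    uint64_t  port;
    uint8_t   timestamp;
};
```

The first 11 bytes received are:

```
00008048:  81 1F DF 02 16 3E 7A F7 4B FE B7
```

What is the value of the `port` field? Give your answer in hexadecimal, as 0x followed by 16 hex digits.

`port` follows `length` (2 bytes), so it starts at byte offset 2 and occupies 8 bytes.
Bytes at offsets 2..9: DF 02 16 3E 7A F7 4B FE.
Big-endian stores the most-significant byte at the lowest address.
The bytes are already most-significant first: 0xDF02163E7AF74BFE.

0xDF02163E7AF74BFE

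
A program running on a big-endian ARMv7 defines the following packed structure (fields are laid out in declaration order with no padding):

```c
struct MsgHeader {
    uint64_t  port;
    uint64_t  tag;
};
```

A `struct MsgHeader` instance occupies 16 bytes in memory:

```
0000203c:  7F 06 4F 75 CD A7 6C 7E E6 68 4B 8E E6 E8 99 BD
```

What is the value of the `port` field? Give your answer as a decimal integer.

9153090660057181310

`port` is the first field, at byte offset 0, occupying 8 bytes.
Bytes at offsets 0..7: 7F 06 4F 75 CD A7 6C 7E.
In big-endian order the high byte comes first in memory.
The bytes are already most-significant first: 0x7F064F75CDA76C7E.
0x7F064F75CDA76C7E = 9153090660057181310.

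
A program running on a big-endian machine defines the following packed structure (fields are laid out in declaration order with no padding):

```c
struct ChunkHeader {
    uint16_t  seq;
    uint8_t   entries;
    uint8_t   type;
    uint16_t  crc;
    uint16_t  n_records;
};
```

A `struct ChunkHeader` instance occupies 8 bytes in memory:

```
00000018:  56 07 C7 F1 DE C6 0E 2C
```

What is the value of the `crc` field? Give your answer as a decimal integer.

57030

`crc` follows `seq` (2 B), `entries` (1 B), `type` (1 B), so it starts at offset 2 + 1 + 1 = 4 and occupies 2 bytes.
Bytes at offsets 4..5: DE C6.
In big-endian order the high byte comes first in memory.
The bytes are already most-significant first: 0xDEC6.
0xDEC6 = 57030.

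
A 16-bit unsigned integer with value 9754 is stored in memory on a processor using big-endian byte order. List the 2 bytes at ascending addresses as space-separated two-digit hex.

9754 in hexadecimal, padded to 16 bits, is 0x261A.
Split into bytes (most-significant first): 26 1A.
Big-endian stores the most-significant byte at the lowest address.
So the memory order matches the most-significant-first order: 26 1A.

26 1A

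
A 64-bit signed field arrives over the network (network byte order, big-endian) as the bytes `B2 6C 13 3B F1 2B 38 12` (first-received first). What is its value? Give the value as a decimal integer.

Big-endian: lowest address holds the most-significant byte.
The bytes are already most-significant first: 0xB26C133BF12B3812.
Top bit is set, so as a signed 64-bit value this is 0xB26C133BF12B3812 − 2^64 = -5590071889303488494.

-5590071889303488494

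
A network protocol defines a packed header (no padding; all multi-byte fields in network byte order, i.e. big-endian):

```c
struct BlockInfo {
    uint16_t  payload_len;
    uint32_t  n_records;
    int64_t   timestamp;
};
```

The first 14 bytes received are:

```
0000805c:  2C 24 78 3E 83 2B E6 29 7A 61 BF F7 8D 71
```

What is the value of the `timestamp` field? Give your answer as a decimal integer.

`timestamp` follows `payload_len` (2 B), `n_records` (4 B), so it starts at offset 2 + 4 = 6 and occupies 8 bytes.
Bytes at offsets 6..13: E6 29 7A 61 BF F7 8D 71.
Big-endian: lowest address holds the most-significant byte.
The bytes are already most-significant first: 0xE6297A61BFF78D71.
Top bit is set, so as a signed 64-bit value this is 0xE6297A61BFF78D71 − 2^64 = -1861822410689901199.

-1861822410689901199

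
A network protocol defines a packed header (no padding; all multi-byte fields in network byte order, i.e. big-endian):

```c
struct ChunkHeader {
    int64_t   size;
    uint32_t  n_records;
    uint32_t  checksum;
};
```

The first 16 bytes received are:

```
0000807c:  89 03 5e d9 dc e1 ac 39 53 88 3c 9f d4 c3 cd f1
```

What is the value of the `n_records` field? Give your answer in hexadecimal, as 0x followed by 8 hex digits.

0x53883C9F

`n_records` follows `size` (8 bytes), so it starts at byte offset 8 and occupies 4 bytes.
Bytes at offsets 8..11: 53 88 3C 9F.
In big-endian order the high byte comes first in memory.
The bytes are already most-significant first: 0x53883C9F.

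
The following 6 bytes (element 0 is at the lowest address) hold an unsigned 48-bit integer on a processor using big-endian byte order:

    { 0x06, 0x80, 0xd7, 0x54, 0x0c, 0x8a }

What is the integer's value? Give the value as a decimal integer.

Big-endian: lowest address holds the most-significant byte.
The bytes are already most-significant first: 0x0680D7540C8A.
0x0680D7540C8A = 7150438190218.

7150438190218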